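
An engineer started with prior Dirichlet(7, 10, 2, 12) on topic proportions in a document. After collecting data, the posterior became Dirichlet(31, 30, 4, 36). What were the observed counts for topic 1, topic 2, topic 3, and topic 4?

For a Dirichlet(α) prior with multinomial counts c, the posterior is Dirichlet(α + c) componentwise.
Counts are posterior − prior componentwise: 31−7=24, 30−10=20, 4−2=2, 36−12=24.

counts (24, 20, 2, 24)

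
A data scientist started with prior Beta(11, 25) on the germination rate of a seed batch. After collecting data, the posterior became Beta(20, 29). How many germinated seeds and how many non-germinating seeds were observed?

A Beta(α, β) prior with s successes and f failures in binomial data gives a Beta(α+s, β+f) posterior.
So s = 20 − 11 = 9 and f = 29 − 25 = 4.

9 germinated seeds and 4 non-germinating seeds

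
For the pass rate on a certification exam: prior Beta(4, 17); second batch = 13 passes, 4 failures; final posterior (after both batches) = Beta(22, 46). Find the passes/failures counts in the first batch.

5 passes and 25 failures

Sequential conjugate updates are equivalent to a single update on the pooled data, so total successes = posterior α − prior α and total failures = posterior β − prior β.
Total across both batches: 22−4=18 passes, 46−17=29 failures.
Subtract the second batch: 18−13=5 passes and 29−4=25 failures.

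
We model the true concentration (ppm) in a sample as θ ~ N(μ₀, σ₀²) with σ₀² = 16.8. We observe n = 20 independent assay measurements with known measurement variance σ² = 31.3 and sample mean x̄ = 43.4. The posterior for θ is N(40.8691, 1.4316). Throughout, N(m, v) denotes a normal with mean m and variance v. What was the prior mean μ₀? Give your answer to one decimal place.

μ₀ = 13.7

The posterior mean is a precision-weighted average: μ_n = (τ₀μ₀ + τ_data·x̄)/(τ₀+τ_data), with τ₀=1/σ₀² and τ_data=n/σ².
Here τ₀ = 1/16.8 = 0.059524 and τ_data = 20/31.3 = 0.638978, so τ_n = 0.698502.
Rearranging for μ₀: μ₀ = (μ_n·τ_n − τ_data·x̄)/τ₀ = (40.8691·0.698502 − 0.638978·43.4) / 0.059524 = 0.815503/0.059524 ≈ 13.7.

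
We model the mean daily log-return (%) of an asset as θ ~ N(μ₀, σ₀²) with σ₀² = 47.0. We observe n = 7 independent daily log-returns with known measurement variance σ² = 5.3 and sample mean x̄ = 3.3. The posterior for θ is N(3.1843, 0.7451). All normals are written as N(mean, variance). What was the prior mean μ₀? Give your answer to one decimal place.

The posterior mean is a precision-weighted average: μ_n = (τ₀μ₀ + τ_data·x̄)/(τ₀+τ_data), with τ₀=1/σ₀² and τ_data=n/σ².
Here τ₀ = 1/47.0 = 0.021277 and τ_data = 7/5.3 = 1.320755, so τ_n = 1.342032.
Rearranging for μ₀: μ₀ = (μ_n·τ_n − τ_data·x̄)/τ₀ = (3.1843·1.342032 − 1.320755·3.3) / 0.021277 = -0.085059/0.021277 ≈ -4.0.

μ₀ = -4.0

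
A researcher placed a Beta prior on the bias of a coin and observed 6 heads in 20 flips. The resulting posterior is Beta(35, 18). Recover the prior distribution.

Under Beta–binomial conjugacy the posterior parameters are (a+s, b+f).
Subtract the data counts: 35−6=29, 18−14=4.

Beta(29, 4)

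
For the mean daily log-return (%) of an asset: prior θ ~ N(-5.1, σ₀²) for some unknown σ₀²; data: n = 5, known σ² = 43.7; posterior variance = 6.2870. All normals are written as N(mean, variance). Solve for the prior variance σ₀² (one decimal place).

Posterior precision equals prior precision plus data precision: 1/σ_n² = 1/σ₀² + n/σ².
So 1/σ₀² = 1/6.2870 − 5/43.7 = 0.159058 − 0.114416 = 0.044642.
Hence σ₀² = 1/0.044642 ≈ 22.4.

σ₀² = 22.4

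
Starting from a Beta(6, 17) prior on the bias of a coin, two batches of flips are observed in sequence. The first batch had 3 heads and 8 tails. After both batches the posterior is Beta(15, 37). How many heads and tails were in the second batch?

6 heads and 12 tails

Sequential conjugate updates are equivalent to a single update on the pooled data, so total successes = posterior α − prior α and total failures = posterior β − prior β.
Total across both batches: 15−6=9 heads, 37−17=20 tails.
Subtract the first batch: 9−3=6 heads and 20−8=12 tails.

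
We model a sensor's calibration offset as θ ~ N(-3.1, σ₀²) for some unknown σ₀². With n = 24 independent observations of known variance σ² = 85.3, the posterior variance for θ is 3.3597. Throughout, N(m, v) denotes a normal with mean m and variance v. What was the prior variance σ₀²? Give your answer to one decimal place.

For the Normal–Normal model with known σ², precisions add: τ_n = τ₀ + n/σ².
So 1/σ₀² = 1/3.3597 − 24/85.3 = 0.297646 − 0.281360 = 0.016286.
Hence σ₀² = 1/0.016286 ≈ 61.4.

σ₀² = 61.4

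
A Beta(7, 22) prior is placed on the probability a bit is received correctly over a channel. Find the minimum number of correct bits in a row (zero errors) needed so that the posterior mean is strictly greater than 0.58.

k = 24

After k correct bits and 0 errors the posterior is Beta(7+k, 22), with mean (7+k)/(7+22+k).
Set (7+k)/(29+k) > 0.58 and solve: k > (0.58·29 − 7)/(1 − 0.58) = 23.381.
The smallest integer exceeding 23.381 is 24.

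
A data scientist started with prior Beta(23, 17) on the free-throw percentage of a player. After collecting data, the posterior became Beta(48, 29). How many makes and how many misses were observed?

A Beta(α, β) prior with s successes and f failures in binomial data gives a Beta(α+s, β+f) posterior.
So s = 48 − 23 = 25 and f = 29 − 17 = 12.

25 makes and 12 misses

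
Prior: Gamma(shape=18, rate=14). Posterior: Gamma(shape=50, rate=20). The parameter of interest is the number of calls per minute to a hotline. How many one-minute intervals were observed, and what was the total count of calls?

A Gamma(α, β) prior (rate parametrization) on a Poisson rate with n observations summing to S gives posterior Gamma(α+S, β+n).
Matching: Σxᵢ = 50 − 18 = 32 and n = 20 − 14 = 6.

n = 6 one-minute intervals with total 32 calls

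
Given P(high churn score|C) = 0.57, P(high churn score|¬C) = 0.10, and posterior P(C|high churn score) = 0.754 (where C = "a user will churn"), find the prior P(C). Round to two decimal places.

In odds form, posterior odds = prior odds × likelihood ratio, so prior odds = posterior odds ÷ LR.
Posterior odds = 0.754/(1−0.754) = 3.0650. LR = 0.57/0.10 = 5.7000.
Prior odds = 3.0650/5.7000 = 0.5377, so P(C) = 0.5377/(1+0.5377) ≈ 0.35.

P(C) = 0.35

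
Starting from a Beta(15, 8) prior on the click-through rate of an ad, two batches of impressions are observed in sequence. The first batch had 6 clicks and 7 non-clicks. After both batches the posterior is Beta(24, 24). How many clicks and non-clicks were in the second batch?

3 clicks and 9 non-clicks

Because Beta–binomial updating is additive in the counts, the combined data contributed (α_post−α_prior, β_post−β_prior) successes and failures.
Total across both batches: 24−15=9 clicks, 24−8=16 non-clicks.
Subtract the first batch: 9−6=3 clicks and 16−7=9 non-clicks.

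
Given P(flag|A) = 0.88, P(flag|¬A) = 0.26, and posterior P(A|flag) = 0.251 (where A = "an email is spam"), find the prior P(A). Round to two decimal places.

In odds form, posterior odds = prior odds × likelihood ratio, so prior odds = posterior odds ÷ LR.
Posterior odds = 0.251/(1−0.251) = 0.3351. LR = 0.88/0.26 = 3.3846.
Prior odds = 0.3351/3.3846 = 0.0990, so P(A) = 0.0990/(1+0.0990) ≈ 0.09.

P(A) = 0.09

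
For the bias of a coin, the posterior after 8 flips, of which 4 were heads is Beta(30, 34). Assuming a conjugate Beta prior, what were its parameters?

Beta is conjugate to the binomial likelihood: posterior = Beta(α+s, β+f).
Subtract the data counts: 30−4=26, 34−4=30.

Beta(26, 30)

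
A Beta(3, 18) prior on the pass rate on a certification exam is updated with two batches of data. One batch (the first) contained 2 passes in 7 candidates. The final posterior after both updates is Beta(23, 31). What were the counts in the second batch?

18 passes and 8 failures

Sequential conjugate updates are equivalent to a single update on the pooled data, so total successes = posterior α − prior α and total failures = posterior β − prior β.
Total across both batches: 23−3=20 passes, 31−18=13 failures.
Subtract the first batch: 20−2=18 passes and 13−5=8 failures.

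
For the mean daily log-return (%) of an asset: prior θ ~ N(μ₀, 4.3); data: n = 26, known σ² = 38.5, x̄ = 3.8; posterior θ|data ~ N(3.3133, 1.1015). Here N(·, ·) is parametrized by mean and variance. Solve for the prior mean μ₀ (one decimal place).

μ₀ = 1.9

The posterior mean is a precision-weighted average: μ_n = (τ₀μ₀ + τ_data·x̄)/(τ₀+τ_data), with τ₀=1/σ₀² and τ_data=n/σ².
Here τ₀ = 1/4.3 = 0.232558 and τ_data = 26/38.5 = 0.675325, so τ_n = 0.907883.
Rearranging for μ₀: μ₀ = (μ_n·τ_n − τ_data·x̄)/τ₀ = (3.3133·0.907883 − 0.675325·3.8) / 0.232558 = 0.441854/0.232558 ≈ 1.9.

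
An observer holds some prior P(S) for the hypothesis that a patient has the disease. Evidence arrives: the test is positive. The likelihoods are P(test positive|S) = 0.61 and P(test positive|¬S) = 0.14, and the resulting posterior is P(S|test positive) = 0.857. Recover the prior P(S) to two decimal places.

Bayes' rule in odds form gives O(S|E) = O(S)·[P(E|S)/P(E|¬S)], hence O(S) = O(S|E)/LR.
Posterior odds = 0.857/(1−0.857) = 5.9930. LR = 0.61/0.14 = 4.3571.
Prior odds = 5.9930/4.3571 = 1.3755, so P(S) = 1.3755/(1+1.3755) ≈ 0.58.

P(S) = 0.58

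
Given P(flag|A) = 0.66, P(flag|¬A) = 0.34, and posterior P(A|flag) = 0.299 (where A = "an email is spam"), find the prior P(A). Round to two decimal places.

P(A) = 0.18

Bayes' rule in odds form gives O(A|E) = O(A)·[P(E|A)/P(E|¬A)], hence O(A) = O(A|E)/LR.
Posterior odds = 0.299/(1−0.299) = 0.4265. LR = 0.66/0.34 = 1.9412.
Prior odds = 0.4265/1.9412 = 0.2197, so P(A) = 0.2197/(1+0.2197) ≈ 0.18.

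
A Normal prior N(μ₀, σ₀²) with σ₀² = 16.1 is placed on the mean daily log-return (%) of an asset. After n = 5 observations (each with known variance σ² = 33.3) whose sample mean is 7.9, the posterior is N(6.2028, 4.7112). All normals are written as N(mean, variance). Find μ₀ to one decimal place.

μ₀ = 2.1

The posterior mean is a precision-weighted average: μ_n = (τ₀μ₀ + τ_data·x̄)/(τ₀+τ_data), with τ₀=1/σ₀² and τ_data=n/σ².
Here τ₀ = 1/16.1 = 0.062112 and τ_data = 5/33.3 = 0.150150, so τ_n = 0.212262.
Rearranging for μ₀: μ₀ = (μ_n·τ_n − τ_data·x̄)/τ₀ = (6.2028·0.212262 − 0.150150·7.9) / 0.062112 = 0.130434/0.062112 ≈ 2.1.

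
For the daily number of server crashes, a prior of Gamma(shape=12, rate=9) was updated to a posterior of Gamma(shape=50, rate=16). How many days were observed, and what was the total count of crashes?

n = 7 days with total 38 crashes

Gamma–Poisson conjugacy: posterior shape = α + Σxᵢ, posterior rate = β + n.
Matching: Σxᵢ = 50 − 12 = 38 and n = 16 − 9 = 7.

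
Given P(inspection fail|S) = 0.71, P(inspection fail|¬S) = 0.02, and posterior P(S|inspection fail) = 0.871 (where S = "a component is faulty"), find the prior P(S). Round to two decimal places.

P(S) = 0.16

In odds form, posterior odds = prior odds × likelihood ratio, so prior odds = posterior odds ÷ LR.
Posterior odds = 0.871/(1−0.871) = 6.7519. LR = 0.71/0.02 = 35.5000.
Prior odds = 6.7519/35.5000 = 0.1902, so P(S) = 0.1902/(1+0.1902) ≈ 0.16.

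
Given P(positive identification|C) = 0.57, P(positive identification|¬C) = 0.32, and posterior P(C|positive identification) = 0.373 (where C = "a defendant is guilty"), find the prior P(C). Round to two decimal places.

In odds form, posterior odds = prior odds × likelihood ratio, so prior odds = posterior odds ÷ LR.
Posterior odds = 0.373/(1−0.373) = 0.5949. LR = 0.57/0.32 = 1.7812.
Prior odds = 0.5949/1.7812 = 0.3340, so P(C) = 0.3340/(1+0.3340) ≈ 0.25.

P(C) = 0.25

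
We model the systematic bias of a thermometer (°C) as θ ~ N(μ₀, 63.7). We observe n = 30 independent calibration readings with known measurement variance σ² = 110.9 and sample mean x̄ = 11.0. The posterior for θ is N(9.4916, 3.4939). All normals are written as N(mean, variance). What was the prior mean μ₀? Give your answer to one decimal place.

With known observation variance, the Normal–Normal posterior has precision τ_n = τ₀ + n/σ² and mean μ_n = (τ₀μ₀ + (n/σ²)x̄)/τ_n.
Here τ₀ = 1/63.7 = 0.015699 and τ_data = 30/110.9 = 0.270514, so τ_n = 0.286213.
Rearranging for μ₀: μ₀ = (μ_n·τ_n − τ_data·x̄)/τ₀ = (9.4916·0.286213 − 0.270514·11.0) / 0.015699 = -0.259035/0.015699 ≈ -16.5.

μ₀ = -16.5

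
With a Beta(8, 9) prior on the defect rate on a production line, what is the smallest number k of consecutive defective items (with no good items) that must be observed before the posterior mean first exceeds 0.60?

k = 6

After k defective items and 0 good items the posterior is Beta(8+k, 9), with mean (8+k)/(8+9+k).
Set (8+k)/(17+k) > 0.60 and solve: k > (0.60·17 − 8)/(1 − 0.60) = 5.500.
The smallest integer exceeding 5.500 is 6.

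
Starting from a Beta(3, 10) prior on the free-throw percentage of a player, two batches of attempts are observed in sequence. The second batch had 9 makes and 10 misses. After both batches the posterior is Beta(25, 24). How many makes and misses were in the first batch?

Sequential conjugate updates are equivalent to a single update on the pooled data, so total successes = posterior α − prior α and total failures = posterior β − prior β.
Total across both batches: 25−3=22 makes, 24−10=14 misses.
Subtract the second batch: 22−9=13 makes and 14−10=4 misses.

13 makes and 4 misses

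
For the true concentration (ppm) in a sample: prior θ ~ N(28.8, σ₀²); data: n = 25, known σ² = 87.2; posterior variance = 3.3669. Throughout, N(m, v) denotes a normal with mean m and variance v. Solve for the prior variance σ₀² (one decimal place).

σ₀² = 97.0

Posterior precision equals prior precision plus data precision: 1/σ_n² = 1/σ₀² + n/σ².
So 1/σ₀² = 1/3.3669 − 25/87.2 = 0.297009 − 0.286697 = 0.010312.
Hence σ₀² = 1/0.010312 ≈ 97.0.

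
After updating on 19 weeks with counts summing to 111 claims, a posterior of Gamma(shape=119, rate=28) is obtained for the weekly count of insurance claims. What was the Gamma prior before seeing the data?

Gamma–Poisson conjugacy: posterior shape = α + Σxᵢ, posterior rate = β + n.
So α = 119 − 111 = 8 and β = 28 − 19 = 9.

Gamma(shape=8, rate=9)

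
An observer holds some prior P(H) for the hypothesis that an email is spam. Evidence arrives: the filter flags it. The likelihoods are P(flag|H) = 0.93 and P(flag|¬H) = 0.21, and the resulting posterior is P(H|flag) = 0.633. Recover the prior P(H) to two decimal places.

Bayes' rule in odds form gives O(H|E) = O(H)·[P(E|H)/P(E|¬H)], hence O(H) = O(H|E)/LR.
Posterior odds = 0.633/(1−0.633) = 1.7248. LR = 0.93/0.21 = 4.4286.
Prior odds = 1.7248/4.4286 = 0.3895, so P(H) = 0.3895/(1+0.3895) ≈ 0.28.

P(H) = 0.28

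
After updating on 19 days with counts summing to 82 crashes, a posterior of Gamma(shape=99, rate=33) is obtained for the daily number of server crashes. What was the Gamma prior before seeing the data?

Gamma–Poisson conjugacy: posterior shape = α + Σxᵢ, posterior rate = β + n.
So α = 99 − 82 = 17 and β = 33 − 19 = 14.

Gamma(shape=17, rate=14)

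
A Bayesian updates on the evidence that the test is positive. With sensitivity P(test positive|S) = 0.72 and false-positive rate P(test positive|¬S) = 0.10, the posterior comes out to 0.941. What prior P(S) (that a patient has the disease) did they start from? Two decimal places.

P(S) = 0.69

Bayes' rule in odds form gives O(S|E) = O(S)·[P(E|S)/P(E|¬S)], hence O(S) = O(S|E)/LR.
Posterior odds = 0.941/(1−0.941) = 15.9492. LR = 0.72/0.10 = 7.2000.
Prior odds = 15.9492/7.2000 = 2.2152, so P(S) = 2.2152/(1+2.2152) ≈ 0.69.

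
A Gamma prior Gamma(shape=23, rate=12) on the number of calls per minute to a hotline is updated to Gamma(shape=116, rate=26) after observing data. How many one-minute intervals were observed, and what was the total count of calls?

Gamma–Poisson conjugacy: posterior shape = α + Σxᵢ, posterior rate = β + n.
Matching: Σxᵢ = 116 − 23 = 93 and n = 26 − 12 = 14.

n = 14 one-minute intervals with total 93 calls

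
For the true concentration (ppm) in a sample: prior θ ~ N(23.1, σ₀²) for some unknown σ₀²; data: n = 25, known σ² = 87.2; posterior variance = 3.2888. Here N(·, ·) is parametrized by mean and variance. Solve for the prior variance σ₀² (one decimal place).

σ₀² = 57.6

For the Normal–Normal model with known σ², precisions add: τ_n = τ₀ + n/σ².
So 1/σ₀² = 1/3.2888 − 25/87.2 = 0.304062 − 0.286697 = 0.017365.
Hence σ₀² = 1/0.017365 ≈ 57.6.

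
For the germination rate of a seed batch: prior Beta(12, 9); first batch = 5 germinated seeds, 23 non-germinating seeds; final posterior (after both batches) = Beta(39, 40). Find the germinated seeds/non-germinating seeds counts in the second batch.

Because Beta–binomial updating is additive in the counts, the combined data contributed (α_post−α_prior, β_post−β_prior) successes and failures.
Total across both batches: 39−12=27 germinated seeds, 40−9=31 non-germinating seeds.
Subtract the first batch: 27−5=22 germinated seeds and 31−23=8 non-germinating seeds.

22 germinated seeds and 8 non-germinating seeds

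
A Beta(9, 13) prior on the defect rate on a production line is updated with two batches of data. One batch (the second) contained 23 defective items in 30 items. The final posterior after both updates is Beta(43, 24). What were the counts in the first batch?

11 defective items and 4 good items

Sequential conjugate updates are equivalent to a single update on the pooled data, so total successes = posterior α − prior α and total failures = posterior β − prior β.
Total across both batches: 43−9=34 defective items, 24−13=11 good items.
Subtract the second batch: 34−23=11 defective items and 11−7=4 good items.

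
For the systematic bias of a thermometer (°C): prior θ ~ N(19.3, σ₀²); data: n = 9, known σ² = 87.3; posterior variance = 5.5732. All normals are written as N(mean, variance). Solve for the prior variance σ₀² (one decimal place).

σ₀² = 13.1

For the Normal–Normal model with known σ², precisions add: τ_n = τ₀ + n/σ².
So 1/σ₀² = 1/5.5732 − 9/87.3 = 0.179430 − 0.103093 = 0.076337.
Hence σ₀² = 1/0.076337 ≈ 13.1.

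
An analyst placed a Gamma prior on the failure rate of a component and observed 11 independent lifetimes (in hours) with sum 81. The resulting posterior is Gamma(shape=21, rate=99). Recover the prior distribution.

For an exponential likelihood with a Gamma(α, β) prior on the rate, n observations with total T give posterior Gamma(α+n, β+T).
So α = 21 − 11 = 10 and β = 99 − 81 = 18.

Gamma(shape=10, rate=18)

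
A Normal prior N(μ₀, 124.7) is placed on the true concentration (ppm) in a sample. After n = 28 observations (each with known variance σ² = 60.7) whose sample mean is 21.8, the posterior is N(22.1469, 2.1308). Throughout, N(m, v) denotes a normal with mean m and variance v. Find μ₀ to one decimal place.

The posterior mean is a precision-weighted average: μ_n = (τ₀μ₀ + τ_data·x̄)/(τ₀+τ_data), with τ₀=1/σ₀² and τ_data=n/σ².
Here τ₀ = 1/124.7 = 0.008019 and τ_data = 28/60.7 = 0.461285, so τ_n = 0.469304.
Rearranging for μ₀: μ₀ = (μ_n·τ_n − τ_data·x̄)/τ₀ = (22.1469·0.469304 − 0.461285·21.8) / 0.008019 = 0.337616/0.008019 ≈ 42.1.

μ₀ = 42.1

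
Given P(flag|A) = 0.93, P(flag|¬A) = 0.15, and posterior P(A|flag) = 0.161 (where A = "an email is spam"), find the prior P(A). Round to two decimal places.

In odds form, posterior odds = prior odds × likelihood ratio, so prior odds = posterior odds ÷ LR.
Posterior odds = 0.161/(1−0.161) = 0.1919. LR = 0.93/0.15 = 6.2000.
Prior odds = 0.1919/6.2000 = 0.0310, so P(A) = 0.0310/(1+0.0310) ≈ 0.03.

P(A) = 0.03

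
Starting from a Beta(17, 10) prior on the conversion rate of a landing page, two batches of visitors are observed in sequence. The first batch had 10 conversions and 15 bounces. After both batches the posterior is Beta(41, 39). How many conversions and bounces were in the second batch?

Because Beta–binomial updating is additive in the counts, the combined data contributed (α_post−α_prior, β_post−β_prior) successes and failures.
Total across both batches: 41−17=24 conversions, 39−10=29 bounces.
Subtract the first batch: 24−10=14 conversions and 29−15=14 bounces.

14 conversions and 14 bounces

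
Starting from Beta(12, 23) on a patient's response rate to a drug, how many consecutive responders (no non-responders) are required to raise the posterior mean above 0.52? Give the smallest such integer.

After k responders and 0 non-responders the posterior is Beta(12+k, 23), with mean (12+k)/(12+23+k).
Set (12+k)/(35+k) > 0.52 and solve: k > (0.52·35 − 12)/(1 − 0.52) = 12.917.
The smallest integer exceeding 12.917 is 13, and checking k=13: (25)/(48) = 0.5208 > 0.52.

k = 13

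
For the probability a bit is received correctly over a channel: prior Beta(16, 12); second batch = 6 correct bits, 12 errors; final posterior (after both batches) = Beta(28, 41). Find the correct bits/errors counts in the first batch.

Sequential conjugate updates are equivalent to a single update on the pooled data, so total successes = posterior α − prior α and total failures = posterior β − prior β.
Total across both batches: 28−16=12 correct bits, 41−12=29 errors.
Subtract the second batch: 12−6=6 correct bits and 29−12=17 errors.

6 correct bits and 17 errors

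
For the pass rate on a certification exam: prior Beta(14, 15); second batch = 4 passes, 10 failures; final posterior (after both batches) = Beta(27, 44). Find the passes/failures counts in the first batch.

9 passes and 19 failures

Because Beta–binomial updating is additive in the counts, the combined data contributed (α_post−α_prior, β_post−β_prior) successes and failures.
Total across both batches: 27−14=13 passes, 44−15=29 failures.
Subtract the second batch: 13−4=9 passes and 29−10=19 failures.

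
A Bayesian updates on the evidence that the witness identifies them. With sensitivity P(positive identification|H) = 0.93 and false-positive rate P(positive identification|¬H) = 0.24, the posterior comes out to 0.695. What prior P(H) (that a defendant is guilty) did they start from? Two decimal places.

In odds form, posterior odds = prior odds × likelihood ratio, so prior odds = posterior odds ÷ LR.
Posterior odds = 0.695/(1−0.695) = 2.2787. LR = 0.93/0.24 = 3.8750.
Prior odds = 2.2787/3.8750 = 0.5881, so P(H) = 0.5881/(1+0.5881) ≈ 0.37.

P(H) = 0.37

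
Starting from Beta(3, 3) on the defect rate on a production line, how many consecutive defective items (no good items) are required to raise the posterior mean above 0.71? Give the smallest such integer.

k = 5

After k defective items and 0 good items the posterior is Beta(3+k, 3), with mean (3+k)/(3+3+k).
Set (3+k)/(6+k) > 0.71 and solve: k > (0.71·6 − 3)/(1 − 0.71) = 4.345.
The smallest integer exceeding 4.345 is 5, and checking k=5: (8)/(11) = 0.7273 > 0.71.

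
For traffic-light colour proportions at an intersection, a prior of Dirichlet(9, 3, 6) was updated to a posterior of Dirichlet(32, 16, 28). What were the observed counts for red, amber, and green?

For a Dirichlet(α) prior with multinomial counts c, the posterior is Dirichlet(α + c) componentwise.
Counts are posterior − prior componentwise: 32−9=23, 16−3=13, 28−6=22.

counts (23, 13, 22)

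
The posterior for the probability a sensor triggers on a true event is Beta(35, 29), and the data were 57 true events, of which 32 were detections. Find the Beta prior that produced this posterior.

Under Beta–binomial conjugacy the posterior parameters are (a+s, b+f).
Subtract the data counts: 35−32=3, 29−25=4.

Beta(3, 4)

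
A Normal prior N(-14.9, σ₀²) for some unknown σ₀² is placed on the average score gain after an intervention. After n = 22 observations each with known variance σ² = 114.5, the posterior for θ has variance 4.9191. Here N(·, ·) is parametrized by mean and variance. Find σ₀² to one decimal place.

Posterior precision equals prior precision plus data precision: 1/σ_n² = 1/σ₀² + n/σ².
So 1/σ₀² = 1/4.9191 − 22/114.5 = 0.203289 − 0.192140 = 0.011149.
Hence σ₀² = 1/0.011149 ≈ 89.7.

σ₀² = 89.7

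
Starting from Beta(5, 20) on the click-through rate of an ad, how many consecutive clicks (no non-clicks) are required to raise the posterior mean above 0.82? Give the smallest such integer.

k = 87

After k clicks and 0 non-clicks the posterior is Beta(5+k, 20), with mean (5+k)/(5+20+k).
Set (5+k)/(25+k) > 0.82 and solve: k > (0.82·25 − 5)/(1 − 0.82) = 86.111.
The smallest integer exceeding 86.111 is 87.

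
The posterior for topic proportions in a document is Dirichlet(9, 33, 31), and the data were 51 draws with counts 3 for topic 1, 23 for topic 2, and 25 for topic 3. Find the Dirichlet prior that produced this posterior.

Dirichlet(6, 10, 6)

For a Dirichlet(α) prior with multinomial counts c, the posterior is Dirichlet(α + c) componentwise.
Subtract each count from the matching posterior parameter: 9−3=6, 33−23=10, 31−25=6.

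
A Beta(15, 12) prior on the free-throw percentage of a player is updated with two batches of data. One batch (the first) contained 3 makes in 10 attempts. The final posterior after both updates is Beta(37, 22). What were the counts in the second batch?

Because Beta–binomial updating is additive in the counts, the combined data contributed (α_post−α_prior, β_post−β_prior) successes and failures.
Total across both batches: 37−15=22 makes, 22−12=10 misses.
Subtract the first batch: 22−3=19 makes and 10−7=3 misses.

19 makes and 3 misses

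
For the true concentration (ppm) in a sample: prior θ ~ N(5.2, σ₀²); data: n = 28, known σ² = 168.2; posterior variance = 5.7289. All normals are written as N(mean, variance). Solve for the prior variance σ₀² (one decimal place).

For the Normal–Normal model with known σ², precisions add: τ_n = τ₀ + n/σ².
So 1/σ₀² = 1/5.7289 − 28/168.2 = 0.174554 − 0.166468 = 0.008086.
Hence σ₀² = 1/0.008086 ≈ 123.7.

σ₀² = 123.7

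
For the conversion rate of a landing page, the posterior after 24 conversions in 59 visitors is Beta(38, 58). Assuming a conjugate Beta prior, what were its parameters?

A Beta(a, b) prior with s successes and f failures in binomial data gives a Beta(a+s, b+f) posterior.
So a = 38 − 24 = 14 and b = 58 − 35 = 23.

Beta(14, 23)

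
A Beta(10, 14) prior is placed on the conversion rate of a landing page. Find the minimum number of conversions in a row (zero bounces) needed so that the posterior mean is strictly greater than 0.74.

After k conversions and 0 bounces the posterior is Beta(10+k, 14), with mean (10+k)/(10+14+k).
Set (10+k)/(24+k) > 0.74 and solve: k > (0.74·24 − 10)/(1 − 0.74) = 29.846.
The smallest integer exceeding 29.846 is 30.

k = 30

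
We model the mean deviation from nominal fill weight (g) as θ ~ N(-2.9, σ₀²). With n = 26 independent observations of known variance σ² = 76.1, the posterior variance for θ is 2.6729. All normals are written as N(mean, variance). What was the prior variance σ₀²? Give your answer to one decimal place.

σ₀² = 30.8

Posterior precision equals prior precision plus data precision: 1/σ_n² = 1/σ₀² + n/σ².
So 1/σ₀² = 1/2.6729 − 26/76.1 = 0.374125 − 0.341656 = 0.032469.
Hence σ₀² = 1/0.032469 ≈ 30.8.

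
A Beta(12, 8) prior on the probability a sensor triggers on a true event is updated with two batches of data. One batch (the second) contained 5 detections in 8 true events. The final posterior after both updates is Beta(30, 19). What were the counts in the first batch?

Because Beta–binomial updating is additive in the counts, the combined data contributed (α_post−α_prior, β_post−β_prior) successes and failures.
Total across both batches: 30−12=18 detections, 19−8=11 misses.
Subtract the second batch: 18−5=13 detections and 11−3=8 misses.

13 detections and 8 misses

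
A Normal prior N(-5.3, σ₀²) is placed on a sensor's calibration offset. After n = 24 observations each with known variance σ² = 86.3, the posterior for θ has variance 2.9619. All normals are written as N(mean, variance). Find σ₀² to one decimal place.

σ₀² = 16.8

Posterior precision equals prior precision plus data precision: 1/σ_n² = 1/σ₀² + n/σ².
So 1/σ₀² = 1/2.9619 − 24/86.3 = 0.337621 − 0.278100 = 0.059521.
Hence σ₀² = 1/0.059521 ≈ 16.8.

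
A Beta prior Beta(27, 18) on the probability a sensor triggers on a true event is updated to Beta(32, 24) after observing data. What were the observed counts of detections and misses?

5 detections and 6 misses

A Beta(α, β) prior with s successes and f failures in binomial data gives a Beta(α+s, β+f) posterior.
So s = 32 − 27 = 5 and f = 24 − 18 = 6.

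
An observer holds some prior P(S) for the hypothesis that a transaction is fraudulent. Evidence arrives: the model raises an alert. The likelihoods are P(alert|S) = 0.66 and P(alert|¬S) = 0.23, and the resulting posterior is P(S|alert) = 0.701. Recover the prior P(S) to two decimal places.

P(S) = 0.45

Bayes' rule in odds form gives O(S|E) = O(S)·[P(E|S)/P(E|¬S)], hence O(S) = O(S|E)/LR.
Posterior odds = 0.701/(1−0.701) = 2.3445. LR = 0.66/0.23 = 2.8696.
Prior odds = 2.3445/2.8696 = 0.8170, so P(S) = 0.8170/(1+0.8170) ≈ 0.45.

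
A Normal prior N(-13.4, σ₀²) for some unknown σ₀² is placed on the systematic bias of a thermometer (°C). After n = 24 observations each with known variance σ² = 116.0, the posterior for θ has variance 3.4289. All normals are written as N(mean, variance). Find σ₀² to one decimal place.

σ₀² = 11.8

Posterior precision equals prior precision plus data precision: 1/σ_n² = 1/σ₀² + n/σ².
So 1/σ₀² = 1/3.4289 − 24/116.0 = 0.291639 − 0.206897 = 0.084742.
Hence σ₀² = 1/0.084742 ≈ 11.8.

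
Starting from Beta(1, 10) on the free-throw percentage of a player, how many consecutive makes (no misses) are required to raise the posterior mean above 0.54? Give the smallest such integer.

k = 11

After k makes and 0 misses the posterior is Beta(1+k, 10), with mean (1+k)/(1+10+k).
Set (1+k)/(11+k) > 0.54 and solve: k > (0.54·11 − 1)/(1 − 0.54) = 10.739.
The smallest integer exceeding 10.739 is 11, and checking k=11: (12)/(22) = 0.5455 > 0.54.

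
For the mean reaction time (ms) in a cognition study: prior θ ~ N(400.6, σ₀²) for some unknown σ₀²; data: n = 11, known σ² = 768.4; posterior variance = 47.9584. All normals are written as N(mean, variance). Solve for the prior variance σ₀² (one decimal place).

For the Normal–Normal model with known σ², precisions add: τ_n = τ₀ + n/σ².
So 1/σ₀² = 1/47.9584 − 11/768.4 = 0.020851 − 0.014315 = 0.006536.
Hence σ₀² = 1/0.006536 ≈ 153.0.

σ₀² = 153.0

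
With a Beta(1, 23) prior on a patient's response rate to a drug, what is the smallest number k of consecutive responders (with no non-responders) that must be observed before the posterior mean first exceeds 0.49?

k = 22

After k responders and 0 non-responders the posterior is Beta(1+k, 23), with mean (1+k)/(1+23+k).
Set (1+k)/(24+k) > 0.49 and solve: k > (0.49·24 − 1)/(1 − 0.49) = 21.098.
The smallest integer exceeding 21.098 is 22, and checking k=22: (23)/(46) = 0.5000 > 0.49.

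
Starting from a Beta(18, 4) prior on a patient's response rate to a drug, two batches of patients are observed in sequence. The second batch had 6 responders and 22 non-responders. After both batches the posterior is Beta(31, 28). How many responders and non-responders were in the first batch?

Sequential conjugate updates are equivalent to a single update on the pooled data, so total successes = posterior α − prior α and total failures = posterior β − prior β.
Total across both batches: 31−18=13 responders, 28−4=24 non-responders.
Subtract the second batch: 13−6=7 responders and 24−22=2 non-responders.

7 responders and 2 non-responders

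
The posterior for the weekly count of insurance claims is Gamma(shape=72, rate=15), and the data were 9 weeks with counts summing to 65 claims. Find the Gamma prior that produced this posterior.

Gamma(shape=7, rate=6)

Gamma–Poisson conjugacy: posterior shape = α + Σxᵢ, posterior rate = β + n.
So α = 72 − 65 = 7 and β = 15 − 9 = 6.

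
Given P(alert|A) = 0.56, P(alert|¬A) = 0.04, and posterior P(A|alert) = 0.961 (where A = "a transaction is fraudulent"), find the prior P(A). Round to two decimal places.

In odds form, posterior odds = prior odds × likelihood ratio, so prior odds = posterior odds ÷ LR.
Posterior odds = 0.961/(1−0.961) = 24.6410. LR = 0.56/0.04 = 14.0000.
Prior odds = 24.6410/14.0000 = 1.7601, so P(A) = 1.7601/(1+1.7601) ≈ 0.64.

P(A) = 0.64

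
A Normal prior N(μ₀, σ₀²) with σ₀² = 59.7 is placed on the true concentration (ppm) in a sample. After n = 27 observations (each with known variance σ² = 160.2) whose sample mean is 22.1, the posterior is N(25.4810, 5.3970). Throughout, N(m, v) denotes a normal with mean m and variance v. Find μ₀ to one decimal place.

μ₀ = 59.5

The posterior mean is a precision-weighted average: μ_n = (τ₀μ₀ + τ_data·x̄)/(τ₀+τ_data), with τ₀=1/σ₀² and τ_data=n/σ².
Here τ₀ = 1/59.7 = 0.016750 and τ_data = 27/160.2 = 0.168539, so τ_n = 0.185289.
Rearranging for μ₀: μ₀ = (μ_n·τ_n − τ_data·x̄)/τ₀ = (25.4810·0.185289 − 0.168539·22.1) / 0.016750 = 0.996637/0.016750 ≈ 59.5.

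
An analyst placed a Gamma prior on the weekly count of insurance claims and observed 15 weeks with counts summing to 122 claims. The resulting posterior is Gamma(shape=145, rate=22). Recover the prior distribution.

Gamma–Poisson conjugacy: posterior shape = α + Σxᵢ, posterior rate = β + n.
So α = 145 − 122 = 23 and β = 22 − 15 = 7.

Gamma(shape=23, rate=7)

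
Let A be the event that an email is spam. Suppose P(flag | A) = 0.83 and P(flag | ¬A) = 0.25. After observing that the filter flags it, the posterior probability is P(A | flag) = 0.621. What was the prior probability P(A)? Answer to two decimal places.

P(A) = 0.33

In odds form, posterior odds = prior odds × likelihood ratio, so prior odds = posterior odds ÷ LR.
Posterior odds = 0.621/(1−0.621) = 1.6385. LR = 0.83/0.25 = 3.3200.
Prior odds = 1.6385/3.3200 = 0.4935, so P(A) = 0.4935/(1+0.4935) ≈ 0.33.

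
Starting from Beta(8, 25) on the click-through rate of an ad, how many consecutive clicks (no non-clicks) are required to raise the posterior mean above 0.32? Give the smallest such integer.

After k clicks and 0 non-clicks the posterior is Beta(8+k, 25), with mean (8+k)/(8+25+k).
Set (8+k)/(33+k) > 0.32 and solve: k > (0.32·33 − 8)/(1 − 0.32) = 3.765.
The smallest integer exceeding 3.765 is 4, and checking k=4: (12)/(37) = 0.3243 > 0.32.

k = 4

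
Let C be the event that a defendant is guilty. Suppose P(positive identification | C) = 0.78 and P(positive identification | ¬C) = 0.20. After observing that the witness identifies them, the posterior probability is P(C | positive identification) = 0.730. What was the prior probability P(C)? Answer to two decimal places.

In odds form, posterior odds = prior odds × likelihood ratio, so prior odds = posterior odds ÷ LR.
Posterior odds = 0.730/(1−0.730) = 2.7037. LR = 0.78/0.20 = 3.9000.
Prior odds = 2.7037/3.9000 = 0.6933, so P(C) = 0.6933/(1+0.6933) ≈ 0.41.

P(C) = 0.41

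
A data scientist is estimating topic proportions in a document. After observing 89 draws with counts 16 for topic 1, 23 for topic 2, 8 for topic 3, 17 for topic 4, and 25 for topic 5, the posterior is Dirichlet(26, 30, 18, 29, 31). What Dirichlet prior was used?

Dirichlet(10, 7, 10, 12, 6)

For a Dirichlet(α) prior with multinomial counts c, the posterior is Dirichlet(α + c) componentwise.
Subtract each count from the matching posterior parameter: 26−16=10, 30−23=7, 18−8=10, 29−17=12, 31−25=6.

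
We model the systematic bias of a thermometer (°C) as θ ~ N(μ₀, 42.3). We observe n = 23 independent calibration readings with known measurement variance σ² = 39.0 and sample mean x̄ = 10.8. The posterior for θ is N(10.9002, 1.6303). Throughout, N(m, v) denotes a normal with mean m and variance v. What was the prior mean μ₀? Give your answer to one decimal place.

μ₀ = 13.4

With known observation variance, the Normal–Normal posterior has precision τ_n = τ₀ + n/σ² and mean μ_n = (τ₀μ₀ + (n/σ²)x̄)/τ_n.
Here τ₀ = 1/42.3 = 0.023641 and τ_data = 23/39.0 = 0.589744, so τ_n = 0.613385.
Rearranging for μ₀: μ₀ = (μ_n·τ_n − τ_data·x̄)/τ₀ = (10.9002·0.613385 − 0.589744·10.8) / 0.023641 = 0.316784/0.023641 ≈ 13.4.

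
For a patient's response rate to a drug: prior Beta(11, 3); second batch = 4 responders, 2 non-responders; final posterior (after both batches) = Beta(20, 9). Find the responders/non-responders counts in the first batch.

Because Beta–binomial updating is additive in the counts, the combined data contributed (α_post−α_prior, β_post−β_prior) successes and failures.
Total across both batches: 20−11=9 responders, 9−3=6 non-responders.
Subtract the second batch: 9−4=5 responders and 6−2=4 non-responders.

5 responders and 4 non-responders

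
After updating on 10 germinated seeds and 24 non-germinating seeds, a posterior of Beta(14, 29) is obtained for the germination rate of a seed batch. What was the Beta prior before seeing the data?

Beta(4, 5)

A Beta(α, β) prior with s successes and f failures in binomial data gives a Beta(α+s, β+f) posterior.
Subtract the data counts: 14−10=4, 29−24=5.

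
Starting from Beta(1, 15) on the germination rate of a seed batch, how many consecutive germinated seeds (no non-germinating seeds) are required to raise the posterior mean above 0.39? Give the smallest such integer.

k = 9

After k germinated seeds and 0 non-germinating seeds the posterior is Beta(1+k, 15), with mean (1+k)/(1+15+k).
Set (1+k)/(16+k) > 0.39 and solve: k > (0.39·16 − 1)/(1 − 0.39) = 8.590.
The smallest integer exceeding 8.590 is 9, and checking k=9: (10)/(25) = 0.4000 > 0.39.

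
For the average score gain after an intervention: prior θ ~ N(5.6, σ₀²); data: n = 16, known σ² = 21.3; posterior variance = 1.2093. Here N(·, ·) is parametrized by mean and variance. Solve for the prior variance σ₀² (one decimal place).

Posterior precision equals prior precision plus data precision: 1/σ_n² = 1/σ₀² + n/σ².
So 1/σ₀² = 1/1.2093 − 16/21.3 = 0.826925 − 0.751174 = 0.075751.
Hence σ₀² = 1/0.075751 ≈ 13.2.

σ₀² = 13.2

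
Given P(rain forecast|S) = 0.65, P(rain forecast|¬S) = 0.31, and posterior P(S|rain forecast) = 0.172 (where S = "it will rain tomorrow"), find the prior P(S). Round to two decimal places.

P(S) = 0.09

Bayes' rule in odds form gives O(S|E) = O(S)·[P(E|S)/P(E|¬S)], hence O(S) = O(S|E)/LR.
Posterior odds = 0.172/(1−0.172) = 0.2077. LR = 0.65/0.31 = 2.0968.
Prior odds = 0.2077/2.0968 = 0.0991, so P(S) = 0.0991/(1+0.0991) ≈ 0.09.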